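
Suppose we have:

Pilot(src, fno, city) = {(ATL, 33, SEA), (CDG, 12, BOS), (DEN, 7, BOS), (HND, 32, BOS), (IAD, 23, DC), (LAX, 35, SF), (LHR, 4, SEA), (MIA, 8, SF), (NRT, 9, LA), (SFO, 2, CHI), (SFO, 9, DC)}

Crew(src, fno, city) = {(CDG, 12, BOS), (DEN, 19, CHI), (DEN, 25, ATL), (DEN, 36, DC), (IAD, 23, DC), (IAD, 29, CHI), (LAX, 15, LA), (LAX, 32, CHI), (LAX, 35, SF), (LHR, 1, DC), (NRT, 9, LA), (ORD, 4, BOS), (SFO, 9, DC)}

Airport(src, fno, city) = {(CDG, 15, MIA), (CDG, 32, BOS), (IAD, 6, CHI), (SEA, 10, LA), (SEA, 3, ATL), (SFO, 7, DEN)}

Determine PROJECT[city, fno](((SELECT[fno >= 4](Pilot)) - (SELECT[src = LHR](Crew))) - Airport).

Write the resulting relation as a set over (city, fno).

Apply σ_{fno >= 4}; surviving tuples: {(ATL, 33, SEA), (CDG, 12, BOS), (DEN, 7, BOS), (HND, 32, BOS), (IAD, 23, DC), (LAX, 35, SF), (LHR, 4, SEA), (MIA, 8, SF), (NRT, 9, LA), (SFO, 9, DC)}
Apply σ_{src = LHR}; surviving tuples: {(LHR, 1, DC)}
Taking the difference: {(ATL, 33, SEA), (CDG, 12, BOS), (DEN, 7, BOS), (HND, 32, BOS), (IAD, 23, DC), (LAX, 35, SF), (LHR, 4, SEA), (MIA, 8, SF), (NRT, 9, LA), (SFO, 9, DC)}
Taking the difference: {(ATL, 33, SEA), (CDG, 12, BOS), (DEN, 7, BOS), (HND, 32, BOS), (IAD, 23, DC), (LAX, 35, SF), (LHR, 4, SEA), (MIA, 8, SF), (NRT, 9, LA), (SFO, 9, DC)}
π[city, fno]: project onto (city, fno) → {(BOS, 12), (BOS, 32), (BOS, 7), (DC, 23), (DC, 9), (LA, 9), (SEA, 33), (SEA, 4), (SF, 35), (SF, 8)}

{(BOS, 12), (BOS, 32), (BOS, 7), (DC, 23), (DC, 9), (LA, 9), (SEA, 33), (SEA, 4), (SF, 35), (SF, 8)}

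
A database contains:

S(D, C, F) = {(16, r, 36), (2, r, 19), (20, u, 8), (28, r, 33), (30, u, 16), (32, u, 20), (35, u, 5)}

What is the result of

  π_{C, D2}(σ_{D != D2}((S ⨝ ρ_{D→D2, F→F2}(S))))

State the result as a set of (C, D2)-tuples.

ρ[D→D2, F→F2]: schema becomes (D2, C, F2); tuples unchanged.
Natural join on C: {(16, r, 36, 16, 36), (16, r, 36, 2, 19), (16, r, 36, 28, 33), (2, r, 19, 16, 36), (2, r, 19, 2, 19), (2, r, 19, 28, 33), (20, u, 8, 20, 8), (20, u, 8, 30, 16), (20, u, 8, 32, 20), (20, u, 8, 35, 5), (28, r, 33, 16, 36), (28, r, 33, 2, 19), (28, r, 33, 28, 33), (30, u, 16, 20, 8), (30, u, 16, 30, 16), (30, u, 16, 32, 20), (30, u, 16, 35, 5), (32, u, 20, 20, 8), (32, u, 20, 30, 16), (32, u, 20, 32, 20), (32, u, 20, 35, 5), (35, u, 5, 20, 8), (35, u, 5, 30, 16), (35, u, 5, 32, 20), (35, u, 5, 35, 5)}
Filtering on D != D2 leaves {(16, r, 36, 2, 19), (16, r, 36, 28, 33), (2, r, 19, 16, 36), (2, r, 19, 28, 33), (20, u, 8, 30, 16), (20, u, 8, 32, 20), (20, u, 8, 35, 5), (28, r, 33, 16, 36), (28, r, 33, 2, 19), (30, u, 16, 20, 8), (30, u, 16, 32, 20), (30, u, 16, 35, 5), (32, u, 20, 20, 8), (32, u, 20, 30, 16), (32, u, 20, 35, 5), (35, u, 5, 20, 8), (35, u, 5, 30, 16), (35, u, 5, 32, 20)}.
Projecting to C, D2 (11 duplicate(s) eliminated): {(r, 16), (r, 2), (r, 28), (u, 20), (u, 30), (u, 32), (u, 35)}

{(r, 16), (r, 2), (r, 28), (u, 20), (u, 30), (u, 32), (u, 35)}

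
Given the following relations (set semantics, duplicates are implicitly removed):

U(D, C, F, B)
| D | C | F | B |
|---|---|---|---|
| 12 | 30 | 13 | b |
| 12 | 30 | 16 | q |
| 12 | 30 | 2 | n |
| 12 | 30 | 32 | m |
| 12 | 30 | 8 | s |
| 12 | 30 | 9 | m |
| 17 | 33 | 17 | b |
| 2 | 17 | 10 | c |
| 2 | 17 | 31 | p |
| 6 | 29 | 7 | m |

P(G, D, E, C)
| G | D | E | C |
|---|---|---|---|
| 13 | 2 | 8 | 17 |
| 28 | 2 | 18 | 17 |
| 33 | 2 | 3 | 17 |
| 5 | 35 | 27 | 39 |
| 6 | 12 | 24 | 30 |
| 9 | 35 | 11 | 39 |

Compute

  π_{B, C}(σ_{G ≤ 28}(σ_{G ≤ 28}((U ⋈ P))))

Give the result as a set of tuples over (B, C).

{(b, 30), (c, 17), (m, 30), (n, 30), (p, 17), (q, 30), (s, 30)}

Joining U and P on D, C yields {(12, 30, 13, b, 6, 24), (12, 30, 16, q, 6, 24), (12, 30, 2, n, 6, 24), (12, 30, 32, m, 6, 24), (12, 30, 8, s, 6, 24), (12, 30, 9, m, 6, 24), (2, 17, 10, c, 13, 8), (2, 17, 10, c, 28, 18), (2, 17, 10, c, 33, 3), (2, 17, 31, p, 13, 8), (2, 17, 31, p, 28, 18), (2, 17, 31, p, 33, 3)}.
Apply σ_{G ≤ 28}; surviving tuples: {(12, 30, 13, b, 6, 24), (12, 30, 16, q, 6, 24), (12, 30, 2, n, 6, 24), (12, 30, 32, m, 6, 24), (12, 30, 8, s, 6, 24), (12, 30, 9, m, 6, 24), (2, 17, 10, c, 13, 8), (2, 17, 10, c, 28, 18), (2, 17, 31, p, 13, 8), (2, 17, 31, p, 28, 18)}
Apply σ_{G ≤ 28}; surviving tuples: {(12, 30, 13, b, 6, 24), (12, 30, 16, q, 6, 24), (12, 30, 2, n, 6, 24), (12, 30, 32, m, 6, 24), (12, 30, 8, s, 6, 24), (12, 30, 9, m, 6, 24), (2, 17, 10, c, 13, 8), (2, 17, 10, c, 28, 18), (2, 17, 31, p, 13, 8), (2, 17, 31, p, 28, 18)}
Keep only column(s) B, C (3 duplicate(s) eliminated): {(b, 30), (c, 17), (m, 30), (n, 30), (p, 17), (q, 30), (s, 30)}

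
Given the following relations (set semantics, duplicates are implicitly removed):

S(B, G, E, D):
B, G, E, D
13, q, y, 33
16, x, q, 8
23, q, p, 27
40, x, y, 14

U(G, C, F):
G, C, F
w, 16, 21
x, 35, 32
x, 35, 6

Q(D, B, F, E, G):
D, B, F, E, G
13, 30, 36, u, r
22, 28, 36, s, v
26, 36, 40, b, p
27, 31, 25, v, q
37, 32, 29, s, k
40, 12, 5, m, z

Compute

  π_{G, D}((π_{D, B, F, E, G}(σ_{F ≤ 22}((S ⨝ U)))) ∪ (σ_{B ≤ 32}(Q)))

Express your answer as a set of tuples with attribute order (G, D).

Joining S and U on G yields {(16, x, q, 8, 35, 32), (16, x, q, 8, 35, 6), (40, x, y, 14, 35, 32), (40, x, y, 14, 35, 6)}.
σ[F ≤ 22]: keep tuples satisfying F ≤ 22 → {(16, x, q, 8, 35, 6), (40, x, y, 14, 35, 6)}
π[D, B, F, E, G]: project onto (D, B, F, E, G) → {(14, 40, 6, y, x), (8, 16, 6, q, x)}
σ[B ≤ 32]: keep tuples satisfying B ≤ 32 → {(13, 30, 36, u, r), (22, 28, 36, s, v), (27, 31, 25, v, q), (37, 32, 29, s, k), (40, 12, 5, m, z)}
Union: {(14, 40, 6, y, x), (8, 16, 6, q, x)} with {(13, 30, 36, u, r), (22, 28, 36, s, v), (27, 31, 25, v, q), (37, 32, 29, s, k), (40, 12, 5, m, z)} → {(13, 30, 36, u, r), (14, 40, 6, y, x), (22, 28, 36, s, v), (27, 31, 25, v, q), (37, 32, 29, s, k), (40, 12, 5, m, z), (8, 16, 6, q, x)}
π[G, D]: project onto (G, D) → {(k, 37), (q, 27), (r, 13), (v, 22), (x, 14), (x, 8), (z, 40)}

{(k, 37), (q, 27), (r, 13), (v, 22), (x, 14), (x, 8), (z, 40)}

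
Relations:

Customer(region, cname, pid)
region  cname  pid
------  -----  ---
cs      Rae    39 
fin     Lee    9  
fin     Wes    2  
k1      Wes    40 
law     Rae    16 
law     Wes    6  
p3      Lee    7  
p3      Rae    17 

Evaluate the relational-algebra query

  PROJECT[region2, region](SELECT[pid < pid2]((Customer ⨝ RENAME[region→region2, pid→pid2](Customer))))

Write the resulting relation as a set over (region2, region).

{(cs, law), (cs, p3), (fin, p3), (k1, fin), (k1, law), (law, fin), (p3, law)}

ρ[region→region2, pid→pid2]: schema becomes (region2, cname, pid2); tuples unchanged.
Natural join on cname: {(cs, Rae, 39, cs, 39), (cs, Rae, 39, law, 16), (cs, Rae, 39, p3, 17), (fin, Lee, 9, fin, 9), (fin, Lee, 9, p3, 7), (fin, Wes, 2, fin, 2), (fin, Wes, 2, k1, 40), (fin, Wes, 2, law, 6), (k1, Wes, 40, fin, 2), (k1, Wes, 40, k1, 40), (k1, Wes, 40, law, 6), (law, Rae, 16, cs, 39), (law, Rae, 16, law, 16), (law, Rae, 16, p3, 17), (law, Wes, 6, fin, 2), (law, Wes, 6, k1, 40), (law, Wes, 6, law, 6), (p3, Lee, 7, fin, 9), (p3, Lee, 7, p3, 7), (p3, Rae, 17, cs, 39), (p3, Rae, 17, law, 16), (p3, Rae, 17, p3, 17)}
Selection pid < pid2: {(fin, Wes, 2, k1, 40), (fin, Wes, 2, law, 6), (law, Rae, 16, cs, 39), (law, Rae, 16, p3, 17), (law, Wes, 6, k1, 40), (p3, Lee, 7, fin, 9), (p3, Rae, 17, cs, 39)}
Keep only column(s) region2, region: {(cs, law), (cs, p3), (fin, p3), (k1, fin), (k1, law), (law, fin), (p3, law)}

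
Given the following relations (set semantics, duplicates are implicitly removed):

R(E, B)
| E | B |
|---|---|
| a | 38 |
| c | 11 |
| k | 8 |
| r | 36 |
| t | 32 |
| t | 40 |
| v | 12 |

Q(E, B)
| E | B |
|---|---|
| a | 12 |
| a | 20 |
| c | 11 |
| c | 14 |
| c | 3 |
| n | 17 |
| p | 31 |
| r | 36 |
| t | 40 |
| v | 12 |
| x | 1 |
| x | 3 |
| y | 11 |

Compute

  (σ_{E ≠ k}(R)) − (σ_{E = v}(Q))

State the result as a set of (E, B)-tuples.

σ[E ≠ k]: keep tuples satisfying E ≠ k → {(a, 38), (c, 11), (r, 36), (t, 32), (t, 40), (v, 12)}
σ[E = v]: keep tuples satisfying E = v → {(v, 12)}
Taking the difference: {(a, 38), (c, 11), (r, 36), (t, 32), (t, 40)}

{(a, 38), (c, 11), (r, 36), (t, 32), (t, 40)}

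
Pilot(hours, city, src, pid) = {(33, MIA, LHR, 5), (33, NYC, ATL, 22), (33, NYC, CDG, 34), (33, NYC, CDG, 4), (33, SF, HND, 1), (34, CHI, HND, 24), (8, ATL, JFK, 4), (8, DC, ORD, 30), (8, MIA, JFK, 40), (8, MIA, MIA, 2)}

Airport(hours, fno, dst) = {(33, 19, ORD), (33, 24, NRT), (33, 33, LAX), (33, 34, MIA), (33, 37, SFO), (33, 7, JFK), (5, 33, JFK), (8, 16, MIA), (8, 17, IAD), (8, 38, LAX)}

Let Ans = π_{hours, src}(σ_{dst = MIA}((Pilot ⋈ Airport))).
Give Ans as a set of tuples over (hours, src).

{(33, ATL), (33, CDG), (33, HND), (33, LHR), (8, JFK), (8, MIA), (8, ORD)}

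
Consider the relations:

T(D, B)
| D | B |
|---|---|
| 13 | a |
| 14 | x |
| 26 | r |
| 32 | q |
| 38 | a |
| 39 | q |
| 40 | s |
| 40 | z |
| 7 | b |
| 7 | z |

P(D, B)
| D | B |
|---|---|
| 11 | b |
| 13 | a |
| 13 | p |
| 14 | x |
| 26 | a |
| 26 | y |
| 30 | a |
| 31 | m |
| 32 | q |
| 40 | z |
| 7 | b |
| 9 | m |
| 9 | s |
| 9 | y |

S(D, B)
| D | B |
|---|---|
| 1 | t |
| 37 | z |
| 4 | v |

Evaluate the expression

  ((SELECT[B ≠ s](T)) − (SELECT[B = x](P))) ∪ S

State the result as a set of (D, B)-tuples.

{(1, t), (13, a), (26, r), (32, q), (37, z), (38, a), (39, q), (4, v), (40, z), (7, b), (7, z)}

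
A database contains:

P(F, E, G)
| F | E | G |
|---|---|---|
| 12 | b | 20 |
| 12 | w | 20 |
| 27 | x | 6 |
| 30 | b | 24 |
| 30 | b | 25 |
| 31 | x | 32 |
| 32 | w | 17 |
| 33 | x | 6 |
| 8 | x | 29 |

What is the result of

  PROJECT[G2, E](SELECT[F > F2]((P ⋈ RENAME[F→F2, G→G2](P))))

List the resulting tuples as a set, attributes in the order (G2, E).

ρ[F→F2, G→G2]: schema becomes (F2, E, G2); tuples unchanged.
P ⋈ RENAME[F→F2, G→G2](P) (natural join on E): {(12, b, 20, 12, 20), (12, b, 20, 30, 24), (12, b, 20, 30, 25), (12, w, 20, 12, 20), (12, w, 20, 32, 17), (27, x, 6, 27, 6), (27, x, 6, 31, 32), (27, x, 6, 33, 6), (27, x, 6, 8, 29), (30, b, 24, 12, 20), (30, b, 24, 30, 24), (30, b, 24, 30, 25), (30, b, 25, 12, 20), (30, b, 25, 30, 24), (30, b, 25, 30, 25), (31, x, 32, 27, 6), (31, x, 32, 31, 32), (31, x, 32, 33, 6), (31, x, 32, 8, 29), (32, w, 17, 12, 20), (32, w, 17, 32, 17), (33, x, 6, 27, 6), (33, x, 6, 31, 32), (33, x, 6, 33, 6), (33, x, 6, 8, 29), (8, x, 29, 27, 6), (8, x, 29, 31, 32), (8, x, 29, 33, 6), (8, x, 29, 8, 29)}
Filtering on F > F2 leaves {(27, x, 6, 8, 29), (30, b, 24, 12, 20), (30, b, 25, 12, 20), (31, x, 32, 27, 6), (31, x, 32, 8, 29), (32, w, 17, 12, 20), (33, x, 6, 27, 6), (33, x, 6, 31, 32), (33, x, 6, 8, 29)}.
Keep only column(s) G2, E (4 duplicate(s) eliminated): {(20, b), (20, w), (29, x), (32, x), (6, x)}

{(20, b), (20, w), (29, x), (32, x), (6, x)}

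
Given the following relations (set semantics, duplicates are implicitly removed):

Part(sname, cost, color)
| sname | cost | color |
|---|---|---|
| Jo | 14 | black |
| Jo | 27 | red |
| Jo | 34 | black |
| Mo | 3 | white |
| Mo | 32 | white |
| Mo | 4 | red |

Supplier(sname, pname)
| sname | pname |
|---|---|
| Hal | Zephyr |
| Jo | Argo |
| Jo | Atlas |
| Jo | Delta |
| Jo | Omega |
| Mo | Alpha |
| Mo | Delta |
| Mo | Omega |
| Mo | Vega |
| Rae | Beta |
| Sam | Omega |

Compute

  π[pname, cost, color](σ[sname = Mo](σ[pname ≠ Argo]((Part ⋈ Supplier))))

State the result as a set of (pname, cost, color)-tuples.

{(Alpha, 3, white), (Alpha, 32, white), (Alpha, 4, red), (Delta, 3, white), (Delta, 32, white), (Delta, 4, red), (Omega, 3, white), (Omega, 32, white), (Omega, 4, red), (Vega, 3, white), (Vega, 32, white), (Vega, 4, red)}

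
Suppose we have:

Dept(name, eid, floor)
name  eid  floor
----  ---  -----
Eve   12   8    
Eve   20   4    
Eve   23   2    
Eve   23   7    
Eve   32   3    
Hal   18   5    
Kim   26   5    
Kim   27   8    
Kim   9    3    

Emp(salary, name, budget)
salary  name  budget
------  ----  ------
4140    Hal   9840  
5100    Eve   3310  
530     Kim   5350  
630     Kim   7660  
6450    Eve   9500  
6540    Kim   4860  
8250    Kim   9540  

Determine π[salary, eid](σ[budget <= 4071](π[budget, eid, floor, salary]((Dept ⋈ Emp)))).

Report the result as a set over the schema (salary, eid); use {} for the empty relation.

{(5100, 12), (5100, 20), (5100, 23), (5100, 32)}

Joining Dept and Emp on name yields {(Eve, 12, 8, 5100, 3310), (Eve, 12, 8, 6450, 9500), (Eve, 20, 4, 5100, 3310), (Eve, 20, 4, 6450, 9500), (Eve, 23, 2, 5100, 3310), (Eve, 23, 2, 6450, 9500), (Eve, 23, 7, 5100, 3310), (Eve, 23, 7, 6450, 9500), (Eve, 32, 3, 5100, 3310), (Eve, 32, 3, 6450, 9500), (Hal, 18, 5, 4140, 9840), (Kim, 26, 5, 530, 5350), (Kim, 26, 5, 630, 7660), (Kim, 26, 5, 6540, 4860), (Kim, 26, 5, 8250, 9540), (Kim, 27, 8, 530, 5350), (Kim, 27, 8, 630, 7660), (Kim, 27, 8, 6540, 4860), (Kim, 27, 8, 8250, 9540), (Kim, 9, 3, 530, 5350), (Kim, 9, 3, 630, 7660), (Kim, 9, 3, 6540, 4860), (Kim, 9, 3, 8250, 9540)}.
Keep only column(s) budget, eid, floor, salary: {(3310, 12, 8, 5100), (3310, 20, 4, 5100), (3310, 23, 2, 5100), (3310, 23, 7, 5100), (3310, 32, 3, 5100), (4860, 26, 5, 6540), (4860, 27, 8, 6540), (4860, 9, 3, 6540), (5350, 26, 5, 530), (5350, 27, 8, 530), (5350, 9, 3, 530), (7660, 26, 5, 630), (7660, 27, 8, 630), (7660, 9, 3, 630), (9500, 12, 8, 6450), (9500, 20, 4, 6450), (9500, 23, 2, 6450), (9500, 23, 7, 6450), (9500, 32, 3, 6450), (9540, 26, 5, 8250), (9540, 27, 8, 8250), (9540, 9, 3, 8250), (9840, 18, 5, 4140)}
Selection budget <= 4071: {(3310, 12, 8, 5100), (3310, 20, 4, 5100), (3310, 23, 2, 5100), (3310, 23, 7, 5100), (3310, 32, 3, 5100)}
Keep only column(s) salary, eid (1 duplicate(s) eliminated): {(5100, 12), (5100, 20), (5100, 23), (5100, 32)}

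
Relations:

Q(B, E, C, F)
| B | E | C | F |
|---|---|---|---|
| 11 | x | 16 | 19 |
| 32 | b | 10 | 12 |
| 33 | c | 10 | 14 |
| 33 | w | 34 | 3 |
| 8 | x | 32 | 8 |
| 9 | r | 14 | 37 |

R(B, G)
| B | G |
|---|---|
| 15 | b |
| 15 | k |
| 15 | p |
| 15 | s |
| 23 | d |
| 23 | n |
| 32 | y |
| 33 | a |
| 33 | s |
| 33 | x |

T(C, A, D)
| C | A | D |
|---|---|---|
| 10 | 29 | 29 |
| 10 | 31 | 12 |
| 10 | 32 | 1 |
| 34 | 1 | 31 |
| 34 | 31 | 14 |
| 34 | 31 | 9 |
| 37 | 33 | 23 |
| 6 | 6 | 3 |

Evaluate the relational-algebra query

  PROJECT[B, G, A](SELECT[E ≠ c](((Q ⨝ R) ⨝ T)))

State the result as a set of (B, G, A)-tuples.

{(32, y, 29), (32, y, 31), (32, y, 32), (33, a, 1), (33, a, 31), (33, s, 1), (33, s, 31), (33, x, 1), (33, x, 31)}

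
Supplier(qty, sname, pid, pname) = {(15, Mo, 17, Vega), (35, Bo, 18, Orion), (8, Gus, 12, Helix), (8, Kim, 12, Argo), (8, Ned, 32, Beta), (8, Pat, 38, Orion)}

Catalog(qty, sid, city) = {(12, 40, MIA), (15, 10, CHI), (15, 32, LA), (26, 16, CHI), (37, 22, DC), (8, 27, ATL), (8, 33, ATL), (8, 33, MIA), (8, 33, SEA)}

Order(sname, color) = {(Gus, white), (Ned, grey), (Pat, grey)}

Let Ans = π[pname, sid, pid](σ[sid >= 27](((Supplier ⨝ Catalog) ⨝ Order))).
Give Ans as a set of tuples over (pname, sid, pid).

{(Beta, 27, 32), (Beta, 33, 32), (Helix, 27, 12), (Helix, 33, 12), (Orion, 27, 38), (Orion, 33, 38)}

Natural join on qty: {(15, Mo, 17, Vega, 10, CHI), (15, Mo, 17, Vega, 32, LA), (8, Gus, 12, Helix, 27, ATL), (8, Gus, 12, Helix, 33, ATL), (8, Gus, 12, Helix, 33, MIA), (8, Gus, 12, Helix, 33, SEA), (8, Kim, 12, Argo, 27, ATL), (8, Kim, 12, Argo, 33, ATL), (8, Kim, 12, Argo, 33, MIA), (8, Kim, 12, Argo, 33, SEA), (8, Ned, 32, Beta, 27, ATL), (8, Ned, 32, Beta, 33, ATL), (8, Ned, 32, Beta, 33, MIA), (8, Ned, 32, Beta, 33, SEA), (8, Pat, 38, Orion, 27, ATL), (8, Pat, 38, Orion, 33, ATL), (8, Pat, 38, Orion, 33, MIA), (8, Pat, 38, Orion, 33, SEA)}
Natural join on sname: {(8, Gus, 12, Helix, 27, ATL, white), (8, Gus, 12, Helix, 33, ATL, white), (8, Gus, 12, Helix, 33, MIA, white), (8, Gus, 12, Helix, 33, SEA, white), (8, Ned, 32, Beta, 27, ATL, grey), (8, Ned, 32, Beta, 33, ATL, grey), (8, Ned, 32, Beta, 33, MIA, grey), (8, Ned, 32, Beta, 33, SEA, grey), (8, Pat, 38, Orion, 27, ATL, grey), (8, Pat, 38, Orion, 33, ATL, grey), (8, Pat, 38, Orion, 33, MIA, grey), (8, Pat, 38, Orion, 33, SEA, grey)}
Apply σ_{sid >= 27}; surviving tuples: {(8, Gus, 12, Helix, 27, ATL, white), (8, Gus, 12, Helix, 33, ATL, white), (8, Gus, 12, Helix, 33, MIA, white), (8, Gus, 12, Helix, 33, SEA, white), (8, Ned, 32, Beta, 27, ATL, grey), (8, Ned, 32, Beta, 33, ATL, grey), (8, Ned, 32, Beta, 33, MIA, grey), (8, Ned, 32, Beta, 33, SEA, grey), (8, Pat, 38, Orion, 27, ATL, grey), (8, Pat, 38, Orion, 33, ATL, grey), (8, Pat, 38, Orion, 33, MIA, grey), (8, Pat, 38, Orion, 33, SEA, grey)}
π[pname, sid, pid]: project onto (pname, sid, pid) (6 duplicate(s) eliminated) → {(Beta, 27, 32), (Beta, 33, 32), (Helix, 27, 12), (Helix, 33, 12), (Orion, 27, 38), (Orion, 33, 38)}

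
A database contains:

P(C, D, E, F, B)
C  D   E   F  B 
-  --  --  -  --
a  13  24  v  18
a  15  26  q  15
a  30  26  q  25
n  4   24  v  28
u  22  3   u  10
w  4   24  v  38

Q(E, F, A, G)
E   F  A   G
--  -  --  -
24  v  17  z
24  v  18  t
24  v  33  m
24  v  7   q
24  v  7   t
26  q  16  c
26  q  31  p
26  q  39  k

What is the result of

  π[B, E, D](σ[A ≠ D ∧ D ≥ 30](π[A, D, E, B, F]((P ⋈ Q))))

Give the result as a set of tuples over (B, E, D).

{(25, 26, 30)}

Joining P and Q on E, F yields {(a, 13, 24, v, 18, 17, z), (a, 13, 24, v, 18, 18, t), (a, 13, 24, v, 18, 33, m), (a, 13, 24, v, 18, 7, q), (a, 13, 24, v, 18, 7, t), (a, 15, 26, q, 15, 16, c), (a, 15, 26, q, 15, 31, p), (a, 15, 26, q, 15, 39, k), (a, 30, 26, q, 25, 16, c), (a, 30, 26, q, 25, 31, p), (a, 30, 26, q, 25, 39, k), (n, 4, 24, v, 28, 17, z), (n, 4, 24, v, 28, 18, t), (n, 4, 24, v, 28, 33, m), (n, 4, 24, v, 28, 7, q), (n, 4, 24, v, 28, 7, t), (w, 4, 24, v, 38, 17, z), (w, 4, 24, v, 38, 18, t), (w, 4, 24, v, 38, 33, m), (w, 4, 24, v, 38, 7, q), (w, 4, 24, v, 38, 7, t)}.
Projecting to A, D, E, B, F (3 duplicate(s) eliminated): {(16, 15, 26, 15, q), (16, 30, 26, 25, q), (17, 13, 24, 18, v), (17, 4, 24, 28, v), (17, 4, 24, 38, v), (18, 13, 24, 18, v), (18, 4, 24, 28, v), (18, 4, 24, 38, v), (31, 15, 26, 15, q), (31, 30, 26, 25, q), (33, 13, 24, 18, v), (33, 4, 24, 28, v), (33, 4, 24, 38, v), (39, 15, 26, 15, q), (39, 30, 26, 25, q), (7, 13, 24, 18, v), (7, 4, 24, 28, v), (7, 4, 24, 38, v)}
Apply σ_{A ≠ D ∧ D ≥ 30}; surviving tuples: {(16, 30, 26, 25, q), (31, 30, 26, 25, q), (39, 30, 26, 25, q)}
Projecting to B, E, D (2 duplicate(s) eliminated): {(25, 26, 30)}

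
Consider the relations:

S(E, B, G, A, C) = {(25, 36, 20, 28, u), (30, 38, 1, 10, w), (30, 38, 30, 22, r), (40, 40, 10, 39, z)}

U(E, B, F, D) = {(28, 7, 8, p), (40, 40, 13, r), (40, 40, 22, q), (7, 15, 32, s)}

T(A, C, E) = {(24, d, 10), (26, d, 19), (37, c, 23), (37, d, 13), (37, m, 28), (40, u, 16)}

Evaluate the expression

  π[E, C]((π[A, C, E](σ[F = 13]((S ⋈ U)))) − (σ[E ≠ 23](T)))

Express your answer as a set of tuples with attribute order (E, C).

{(40, z)}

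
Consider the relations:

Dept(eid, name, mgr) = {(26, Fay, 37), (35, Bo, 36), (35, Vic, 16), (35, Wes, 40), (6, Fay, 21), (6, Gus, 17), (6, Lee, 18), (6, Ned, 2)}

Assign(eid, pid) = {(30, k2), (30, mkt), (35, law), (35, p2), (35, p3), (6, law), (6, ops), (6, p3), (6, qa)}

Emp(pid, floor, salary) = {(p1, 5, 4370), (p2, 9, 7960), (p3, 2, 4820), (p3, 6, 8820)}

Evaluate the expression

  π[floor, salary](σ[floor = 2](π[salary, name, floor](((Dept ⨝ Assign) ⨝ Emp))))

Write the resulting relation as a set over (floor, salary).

Joining Dept and Assign on eid yields {(35, Bo, 36, law), (35, Bo, 36, p2), (35, Bo, 36, p3), (35, Vic, 16, law), (35, Vic, 16, p2), (35, Vic, 16, p3), (35, Wes, 40, law), (35, Wes, 40, p2), (35, Wes, 40, p3), (6, Fay, 21, law), (6, Fay, 21, ops), (6, Fay, 21, p3), (6, Fay, 21, qa), (6, Gus, 17, law), (6, Gus, 17, ops), (6, Gus, 17, p3), (6, Gus, 17, qa), (6, Lee, 18, law), (6, Lee, 18, ops), (6, Lee, 18, p3), (6, Lee, 18, qa), (6, Ned, 2, law), (6, Ned, 2, ops), (6, Ned, 2, p3), (6, Ned, 2, qa)}.
Joining (Dept ⨝ Assign) and Emp on pid yields {(35, Bo, 36, p2, 9, 7960), (35, Bo, 36, p3, 2, 4820), (35, Bo, 36, p3, 6, 8820), (35, Vic, 16, p2, 9, 7960), (35, Vic, 16, p3, 2, 4820), (35, Vic, 16, p3, 6, 8820), (35, Wes, 40, p2, 9, 7960), (35, Wes, 40, p3, 2, 4820), (35, Wes, 40, p3, 6, 8820), (6, Fay, 21, p3, 2, 4820), (6, Fay, 21, p3, 6, 8820), (6, Gus, 17, p3, 2, 4820), (6, Gus, 17, p3, 6, 8820), (6, Lee, 18, p3, 2, 4820), (6, Lee, 18, p3, 6, 8820), (6, Ned, 2, p3, 2, 4820), (6, Ned, 2, p3, 6, 8820)}.
Projecting to salary, name, floor: {(4820, Bo, 2), (4820, Fay, 2), (4820, Gus, 2), (4820, Lee, 2), (4820, Ned, 2), (4820, Vic, 2), (4820, Wes, 2), (7960, Bo, 9), (7960, Vic, 9), (7960, Wes, 9), (8820, Bo, 6), (8820, Fay, 6), (8820, Gus, 6), (8820, Lee, 6), (8820, Ned, 6), (8820, Vic, 6), (8820, Wes, 6)}
σ[floor = 2]: keep tuples satisfying floor = 2 → {(4820, Bo, 2), (4820, Fay, 2), (4820, Gus, 2), (4820, Lee, 2), (4820, Ned, 2), (4820, Vic, 2), (4820, Wes, 2)}
Projecting to floor, salary (6 duplicate(s) eliminated): {(2, 4820)}

{(2, 4820)}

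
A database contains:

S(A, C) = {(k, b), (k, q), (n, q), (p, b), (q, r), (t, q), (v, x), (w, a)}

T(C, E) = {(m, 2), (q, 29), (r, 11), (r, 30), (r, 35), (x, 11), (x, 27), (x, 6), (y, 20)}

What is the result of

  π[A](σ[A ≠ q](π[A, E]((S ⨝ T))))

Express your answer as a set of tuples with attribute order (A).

Joining S and T on C yields {(k, q, 29), (n, q, 29), (q, r, 11), (q, r, 30), (q, r, 35), (t, q, 29), (v, x, 11), (v, x, 27), (v, x, 6)}.
π[A, E]: project onto (A, E) → {(k, 29), (n, 29), (q, 11), (q, 30), (q, 35), (t, 29), (v, 11), (v, 27), (v, 6)}
σ[A ≠ q]: keep tuples satisfying A ≠ q → {(k, 29), (n, 29), (t, 29), (v, 11), (v, 27), (v, 6)}
π[A]: project onto (A) (2 duplicate(s) eliminated) → {k, n, t, v}

{k, n, t, v}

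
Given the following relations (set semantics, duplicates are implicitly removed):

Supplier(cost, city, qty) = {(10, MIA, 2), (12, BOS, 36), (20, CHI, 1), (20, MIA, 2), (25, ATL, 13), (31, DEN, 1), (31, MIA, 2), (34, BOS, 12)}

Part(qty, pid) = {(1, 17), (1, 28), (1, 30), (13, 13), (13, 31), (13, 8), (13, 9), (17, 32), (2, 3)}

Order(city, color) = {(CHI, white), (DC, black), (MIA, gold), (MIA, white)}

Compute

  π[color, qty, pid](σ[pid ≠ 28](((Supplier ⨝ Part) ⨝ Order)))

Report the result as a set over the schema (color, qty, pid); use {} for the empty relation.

{(gold, 2, 3), (white, 1, 17), (white, 1, 30), (white, 2, 3)}

Joining Supplier and Part on qty yields {(10, MIA, 2, 3), (20, CHI, 1, 17), (20, CHI, 1, 28), (20, CHI, 1, 30), (20, MIA, 2, 3), (25, ATL, 13, 13), (25, ATL, 13, 31), (25, ATL, 13, 8), (25, ATL, 13, 9), (31, DEN, 1, 17), (31, DEN, 1, 28), (31, DEN, 1, 30), (31, MIA, 2, 3)}.
Joining (Supplier ⨝ Part) and Order on city yields {(10, MIA, 2, 3, gold), (10, MIA, 2, 3, white), (20, CHI, 1, 17, white), (20, CHI, 1, 28, white), (20, CHI, 1, 30, white), (20, MIA, 2, 3, gold), (20, MIA, 2, 3, white), (31, MIA, 2, 3, gold), (31, MIA, 2, 3, white)}.
Filtering on pid ≠ 28 leaves {(10, MIA, 2, 3, gold), (10, MIA, 2, 3, white), (20, CHI, 1, 17, white), (20, CHI, 1, 30, white), (20, MIA, 2, 3, gold), (20, MIA, 2, 3, white), (31, MIA, 2, 3, gold), (31, MIA, 2, 3, white)}.
Keep only column(s) color, qty, pid (4 duplicate(s) eliminated): {(gold, 2, 3), (white, 1, 17), (white, 1, 30), (white, 2, 3)}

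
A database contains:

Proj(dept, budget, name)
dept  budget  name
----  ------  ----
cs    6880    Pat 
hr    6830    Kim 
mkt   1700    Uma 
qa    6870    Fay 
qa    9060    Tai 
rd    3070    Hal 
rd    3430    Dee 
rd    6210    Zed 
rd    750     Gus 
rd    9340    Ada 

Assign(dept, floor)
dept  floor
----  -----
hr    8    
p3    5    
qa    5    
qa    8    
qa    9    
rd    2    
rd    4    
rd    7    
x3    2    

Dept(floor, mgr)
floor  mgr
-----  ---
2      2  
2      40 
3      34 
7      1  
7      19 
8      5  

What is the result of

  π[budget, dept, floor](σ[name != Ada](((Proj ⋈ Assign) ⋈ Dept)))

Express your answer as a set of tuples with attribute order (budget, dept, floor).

{(3070, rd, 2), (3070, rd, 7), (3430, rd, 2), (3430, rd, 7), (6210, rd, 2), (6210, rd, 7), (6830, hr, 8), (6870, qa, 8), (750, rd, 2), (750, rd, 7), (9060, qa, 8)}

Natural join on dept: {(hr, 6830, Kim, 8), (qa, 6870, Fay, 5), (qa, 6870, Fay, 8), (qa, 6870, Fay, 9), (qa, 9060, Tai, 5), (qa, 9060, Tai, 8), (qa, 9060, Tai, 9), (rd, 3070, Hal, 2), (rd, 3070, Hal, 4), (rd, 3070, Hal, 7), (rd, 3430, Dee, 2), (rd, 3430, Dee, 4), (rd, 3430, Dee, 7), (rd, 6210, Zed, 2), (rd, 6210, Zed, 4), (rd, 6210, Zed, 7), (rd, 750, Gus, 2), (rd, 750, Gus, 4), (rd, 750, Gus, 7), (rd, 9340, Ada, 2), (rd, 9340, Ada, 4), (rd, 9340, Ada, 7)}
Natural join on floor: {(hr, 6830, Kim, 8, 5), (qa, 6870, Fay, 8, 5), (qa, 9060, Tai, 8, 5), (rd, 3070, Hal, 2, 2), (rd, 3070, Hal, 2, 40), (rd, 3070, Hal, 7, 1), (rd, 3070, Hal, 7, 19), (rd, 3430, Dee, 2, 2), (rd, 3430, Dee, 2, 40), (rd, 3430, Dee, 7, 1), (rd, 3430, Dee, 7, 19), (rd, 6210, Zed, 2, 2), (rd, 6210, Zed, 2, 40), (rd, 6210, Zed, 7, 1), (rd, 6210, Zed, 7, 19), (rd, 750, Gus, 2, 2), (rd, 750, Gus, 2, 40), (rd, 750, Gus, 7, 1), (rd, 750, Gus, 7, 19), (rd, 9340, Ada, 2, 2), (rd, 9340, Ada, 2, 40), (rd, 9340, Ada, 7, 1), (rd, 9340, Ada, 7, 19)}
σ[name != Ada]: keep tuples satisfying name != Ada → {(hr, 6830, Kim, 8, 5), (qa, 6870, Fay, 8, 5), (qa, 9060, Tai, 8, 5), (rd, 3070, Hal, 2, 2), (rd, 3070, Hal, 2, 40), (rd, 3070, Hal, 7, 1), (rd, 3070, Hal, 7, 19), (rd, 3430, Dee, 2, 2), (rd, 3430, Dee, 2, 40), (rd, 3430, Dee, 7, 1), (rd, 3430, Dee, 7, 19), (rd, 6210, Zed, 2, 2), (rd, 6210, Zed, 2, 40), (rd, 6210, Zed, 7, 1), (rd, 6210, Zed, 7, 19), (rd, 750, Gus, 2, 2), (rd, 750, Gus, 2, 40), (rd, 750, Gus, 7, 1), (rd, 750, Gus, 7, 19)}
π[budget, dept, floor]: project onto (budget, dept, floor) (8 duplicate(s) eliminated) → {(3070, rd, 2), (3070, rd, 7), (3430, rd, 2), (3430, rd, 7), (6210, rd, 2), (6210, rd, 7), (6830, hr, 8), (6870, qa, 8), (750, rd, 2), (750, rd, 7), (9060, qa, 8)}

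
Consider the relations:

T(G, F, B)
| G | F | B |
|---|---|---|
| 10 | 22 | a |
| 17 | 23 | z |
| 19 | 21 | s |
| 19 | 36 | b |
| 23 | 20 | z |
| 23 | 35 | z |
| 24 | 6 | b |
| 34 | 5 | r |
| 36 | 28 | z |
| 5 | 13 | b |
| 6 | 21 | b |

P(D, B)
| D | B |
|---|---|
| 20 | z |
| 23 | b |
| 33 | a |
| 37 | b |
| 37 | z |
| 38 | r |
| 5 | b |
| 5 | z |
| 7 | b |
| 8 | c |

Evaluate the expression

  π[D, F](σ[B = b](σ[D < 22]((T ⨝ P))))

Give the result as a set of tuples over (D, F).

Natural join on B: {(10, 22, a, 33), (17, 23, z, 20), (17, 23, z, 37), (17, 23, z, 5), (19, 36, b, 23), (19, 36, b, 37), (19, 36, b, 5), (19, 36, b, 7), (23, 20, z, 20), (23, 20, z, 37), (23, 20, z, 5), (23, 35, z, 20), (23, 35, z, 37), (23, 35, z, 5), (24, 6, b, 23), (24, 6, b, 37), (24, 6, b, 5), (24, 6, b, 7), (34, 5, r, 38), (36, 28, z, 20), (36, 28, z, 37), (36, 28, z, 5), (5, 13, b, 23), (5, 13, b, 37), (5, 13, b, 5), (5, 13, b, 7), (6, 21, b, 23), (6, 21, b, 37), (6, 21, b, 5), (6, 21, b, 7)}
Apply σ_{D < 22}; surviving tuples: {(17, 23, z, 20), (17, 23, z, 5), (19, 36, b, 5), (19, 36, b, 7), (23, 20, z, 20), (23, 20, z, 5), (23, 35, z, 20), (23, 35, z, 5), (24, 6, b, 5), (24, 6, b, 7), (36, 28, z, 20), (36, 28, z, 5), (5, 13, b, 5), (5, 13, b, 7), (6, 21, b, 5), (6, 21, b, 7)}
Apply σ_{B = b}; surviving tuples: {(19, 36, b, 5), (19, 36, b, 7), (24, 6, b, 5), (24, 6, b, 7), (5, 13, b, 5), (5, 13, b, 7), (6, 21, b, 5), (6, 21, b, 7)}
Keep only column(s) D, F: {(5, 13), (5, 21), (5, 36), (5, 6), (7, 13), (7, 21), (7, 36), (7, 6)}

{(5, 13), (5, 21), (5, 36), (5, 6), (7, 13), (7, 21), (7, 36), (7, 6)}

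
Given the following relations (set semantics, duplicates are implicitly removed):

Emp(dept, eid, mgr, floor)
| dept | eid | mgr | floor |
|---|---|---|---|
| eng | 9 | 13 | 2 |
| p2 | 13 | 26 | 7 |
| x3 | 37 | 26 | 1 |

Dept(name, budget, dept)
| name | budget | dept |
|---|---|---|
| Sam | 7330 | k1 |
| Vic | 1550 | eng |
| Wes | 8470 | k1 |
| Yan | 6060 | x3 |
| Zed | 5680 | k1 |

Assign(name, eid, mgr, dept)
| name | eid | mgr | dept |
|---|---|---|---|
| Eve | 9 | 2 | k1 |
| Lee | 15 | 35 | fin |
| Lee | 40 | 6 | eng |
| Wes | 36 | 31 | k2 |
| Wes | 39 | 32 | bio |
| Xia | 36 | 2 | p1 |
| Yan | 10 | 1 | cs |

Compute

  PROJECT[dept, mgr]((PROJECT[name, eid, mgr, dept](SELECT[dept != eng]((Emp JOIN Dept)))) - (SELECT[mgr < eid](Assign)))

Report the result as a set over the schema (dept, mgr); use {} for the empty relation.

Joining Emp and Dept on dept yields {(eng, 9, 13, 2, Vic, 1550), (x3, 37, 26, 1, Yan, 6060)}.
Apply σ_{dept != eng}; surviving tuples: {(x3, 37, 26, 1, Yan, 6060)}
Projecting to name, eid, mgr, dept: {(Yan, 37, 26, x3)}
Apply σ_{mgr < eid}; surviving tuples: {(Eve, 9, 2, k1), (Lee, 40, 6, eng), (Wes, 36, 31, k2), (Wes, 39, 32, bio), (Xia, 36, 2, p1), (Yan, 10, 1, cs)}
Difference: {(Yan, 37, 26, x3)} with {(Eve, 9, 2, k1), (Lee, 40, 6, eng), (Wes, 36, 31, k2), (Wes, 39, 32, bio), (Xia, 36, 2, p1), (Yan, 10, 1, cs)} → {(Yan, 37, 26, x3)}
Projecting to dept, mgr: {(x3, 26)}

{(x3, 26)}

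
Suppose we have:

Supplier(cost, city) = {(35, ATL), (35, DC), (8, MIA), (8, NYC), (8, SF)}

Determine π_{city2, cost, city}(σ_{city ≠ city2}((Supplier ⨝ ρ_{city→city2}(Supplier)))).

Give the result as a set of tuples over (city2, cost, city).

{(ATL, 35, DC), (DC, 35, ATL), (MIA, 8, NYC), (MIA, 8, SF), (NYC, 8, MIA), (NYC, 8, SF), (SF, 8, MIA), (SF, 8, NYC)}

ρ[city→city2]: schema becomes (cost, city2); tuples unchanged.
Joining Supplier and ρ_{city→city2}(Supplier) on cost yields {(35, ATL, ATL), (35, ATL, DC), (35, DC, ATL), (35, DC, DC), (8, MIA, MIA), (8, MIA, NYC), (8, MIA, SF), (8, NYC, MIA), (8, NYC, NYC), (8, NYC, SF), (8, SF, MIA), (8, SF, NYC), (8, SF, SF)}.
σ[city ≠ city2]: keep tuples satisfying city ≠ city2 → {(35, ATL, DC), (35, DC, ATL), (8, MIA, NYC), (8, MIA, SF), (8, NYC, MIA), (8, NYC, SF), (8, SF, MIA), (8, SF, NYC)}
π[city2, cost, city]: project onto (city2, cost, city) → {(ATL, 35, DC), (DC, 35, ATL), (MIA, 8, NYC), (MIA, 8, SF), (NYC, 8, MIA), (NYC, 8, SF), (SF, 8, MIA), (SF, 8, NYC)}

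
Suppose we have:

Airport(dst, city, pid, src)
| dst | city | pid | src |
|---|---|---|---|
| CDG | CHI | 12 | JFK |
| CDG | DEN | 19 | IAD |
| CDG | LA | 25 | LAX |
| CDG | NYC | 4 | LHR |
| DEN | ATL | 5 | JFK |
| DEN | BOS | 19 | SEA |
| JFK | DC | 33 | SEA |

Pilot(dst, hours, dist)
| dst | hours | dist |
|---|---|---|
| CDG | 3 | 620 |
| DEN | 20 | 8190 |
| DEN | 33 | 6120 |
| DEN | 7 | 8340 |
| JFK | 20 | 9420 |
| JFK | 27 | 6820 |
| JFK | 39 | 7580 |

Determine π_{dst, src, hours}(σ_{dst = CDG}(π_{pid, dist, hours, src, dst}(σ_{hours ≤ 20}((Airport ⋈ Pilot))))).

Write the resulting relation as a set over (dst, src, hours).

Joining Airport and Pilot on dst yields {(CDG, CHI, 12, JFK, 3, 620), (CDG, DEN, 19, IAD, 3, 620), (CDG, LA, 25, LAX, 3, 620), (CDG, NYC, 4, LHR, 3, 620), (DEN, ATL, 5, JFK, 20, 8190), (DEN, ATL, 5, JFK, 33, 6120), (DEN, ATL, 5, JFK, 7, 8340), (DEN, BOS, 19, SEA, 20, 8190), (DEN, BOS, 19, SEA, 33, 6120), (DEN, BOS, 19, SEA, 7, 8340), (JFK, DC, 33, SEA, 20, 9420), (JFK, DC, 33, SEA, 27, 6820), (JFK, DC, 33, SEA, 39, 7580)}.
σ[hours ≤ 20]: keep tuples satisfying hours ≤ 20 → {(CDG, CHI, 12, JFK, 3, 620), (CDG, DEN, 19, IAD, 3, 620), (CDG, LA, 25, LAX, 3, 620), (CDG, NYC, 4, LHR, 3, 620), (DEN, ATL, 5, JFK, 20, 8190), (DEN, ATL, 5, JFK, 7, 8340), (DEN, BOS, 19, SEA, 20, 8190), (DEN, BOS, 19, SEA, 7, 8340), (JFK, DC, 33, SEA, 20, 9420)}
π_{pid, dist, hours, src, dst} gives {(12, 620, 3, JFK, CDG), (19, 620, 3, IAD, CDG), (19, 8190, 20, SEA, DEN), (19, 8340, 7, SEA, DEN), (25, 620, 3, LAX, CDG), (33, 9420, 20, SEA, JFK), (4, 620, 3, LHR, CDG), (5, 8190, 20, JFK, DEN), (5, 8340, 7, JFK, DEN)}.
σ[dst = CDG]: keep tuples satisfying dst = CDG → {(12, 620, 3, JFK, CDG), (19, 620, 3, IAD, CDG), (25, 620, 3, LAX, CDG), (4, 620, 3, LHR, CDG)}
π_{dst, src, hours} gives {(CDG, IAD, 3), (CDG, JFK, 3), (CDG, LAX, 3), (CDG, LHR, 3)}.

{(CDG, IAD, 3), (CDG, JFK, 3), (CDG, LAX, 3), (CDG, LHR, 3)}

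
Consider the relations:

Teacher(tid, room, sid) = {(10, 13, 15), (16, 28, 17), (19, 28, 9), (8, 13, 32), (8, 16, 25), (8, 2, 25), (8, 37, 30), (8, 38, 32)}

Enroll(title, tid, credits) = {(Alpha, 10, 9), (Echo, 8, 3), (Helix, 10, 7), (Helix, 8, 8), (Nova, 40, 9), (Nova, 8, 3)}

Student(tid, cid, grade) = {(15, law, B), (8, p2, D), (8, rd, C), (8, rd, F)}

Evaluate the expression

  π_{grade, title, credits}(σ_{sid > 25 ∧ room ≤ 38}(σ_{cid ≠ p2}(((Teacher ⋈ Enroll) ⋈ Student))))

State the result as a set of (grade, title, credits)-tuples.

Natural join on tid: {(10, 13, 15, Alpha, 9), (10, 13, 15, Helix, 7), (8, 13, 32, Echo, 3), (8, 13, 32, Helix, 8), (8, 13, 32, Nova, 3), (8, 16, 25, Echo, 3), (8, 16, 25, Helix, 8), (8, 16, 25, Nova, 3), (8, 2, 25, Echo, 3), (8, 2, 25, Helix, 8), (8, 2, 25, Nova, 3), (8, 37, 30, Echo, 3), (8, 37, 30, Helix, 8), (8, 37, 30, Nova, 3), (8, 38, 32, Echo, 3), (8, 38, 32, Helix, 8), (8, 38, 32, Nova, 3)}
Natural join on tid: {(8, 13, 32, Echo, 3, p2, D), (8, 13, 32, Echo, 3, rd, C), (8, 13, 32, Echo, 3, rd, F), (8, 13, 32, Helix, 8, p2, D), (8, 13, 32, Helix, 8, rd, C), (8, 13, 32, Helix, 8, rd, F), (8, 13, 32, Nova, 3, p2, D), (8, 13, 32, Nova, 3, rd, C), (8, 13, 32, Nova, 3, rd, F), (8, 16, 25, Echo, 3, p2, D), (8, 16, 25, Echo, 3, rd, C), (8, 16, 25, Echo, 3, rd, F), (8, 16, 25, Helix, 8, p2, D), (8, 16, 25, Helix, 8, rd, C), (8, 16, 25, Helix, 8, rd, F), (8, 16, 25, Nova, 3, p2, D), (8, 16, 25, Nova, 3, rd, C), (8, 16, 25, Nova, 3, rd, F), (8, 2, 25, Echo, 3, p2, D), (8, 2, 25, Echo, 3, rd, C), (8, 2, 25, Echo, 3, rd, F), (8, 2, 25, Helix, 8, p2, D), (8, 2, 25, Helix, 8, rd, C), (8, 2, 25, Helix, 8, rd, F), (8, 2, 25, Nova, 3, p2, D), (8, 2, 25, Nova, 3, rd, C), (8, 2, 25, Nova, 3, rd, F), (8, 37, 30, Echo, 3, p2, D), (8, 37, 30, Echo, 3, rd, C), (8, 37, 30, Echo, 3, rd, F), (8, 37, 30, Helix, 8, p2, D), (8, 37, 30, Helix, 8, rd, C), (8, 37, 30, Helix, 8, rd, F), (8, 37, 30, Nova, 3, p2, D), (8, 37, 30, Nova, 3, rd, C), (8, 37, 30, Nova, 3, rd, F), (8, 38, 32, Echo, 3, p2, D), (8, 38, 32, Echo, 3, rd, C), (8, 38, 32, Echo, 3, rd, F), (8, 38, 32, Helix, 8, p2, D), (8, 38, 32, Helix, 8, rd, C), (8, 38, 32, Helix, 8, rd, F), (8, 38, 32, Nova, 3, p2, D), (8, 38, 32, Nova, 3, rd, C), (8, 38, 32, Nova, 3, rd, F)}
Filtering on cid ≠ p2 leaves {(8, 13, 32, Echo, 3, rd, C), (8, 13, 32, Echo, 3, rd, F), (8, 13, 32, Helix, 8, rd, C), (8, 13, 32, Helix, 8, rd, F), (8, 13, 32, Nova, 3, rd, C), (8, 13, 32, Nova, 3, rd, F), (8, 16, 25, Echo, 3, rd, C), (8, 16, 25, Echo, 3, rd, F), (8, 16, 25, Helix, 8, rd, C), (8, 16, 25, Helix, 8, rd, F), (8, 16, 25, Nova, 3, rd, C), (8, 16, 25, Nova, 3, rd, F), (8, 2, 25, Echo, 3, rd, C), (8, 2, 25, Echo, 3, rd, F), (8, 2, 25, Helix, 8, rd, C), (8, 2, 25, Helix, 8, rd, F), (8, 2, 25, Nova, 3, rd, C), (8, 2, 25, Nova, 3, rd, F), (8, 37, 30, Echo, 3, rd, C), (8, 37, 30, Echo, 3, rd, F), (8, 37, 30, Helix, 8, rd, C), (8, 37, 30, Helix, 8, rd, F), (8, 37, 30, Nova, 3, rd, C), (8, 37, 30, Nova, 3, rd, F), (8, 38, 32, Echo, 3, rd, C), (8, 38, 32, Echo, 3, rd, F), (8, 38, 32, Helix, 8, rd, C), (8, 38, 32, Helix, 8, rd, F), (8, 38, 32, Nova, 3, rd, C), (8, 38, 32, Nova, 3, rd, F)}.
Filtering on sid > 25 ∧ room ≤ 38 leaves {(8, 13, 32, Echo, 3, rd, C), (8, 13, 32, Echo, 3, rd, F), (8, 13, 32, Helix, 8, rd, C), (8, 13, 32, Helix, 8, rd, F), (8, 13, 32, Nova, 3, rd, C), (8, 13, 32, Nova, 3, rd, F), (8, 37, 30, Echo, 3, rd, C), (8, 37, 30, Echo, 3, rd, F), (8, 37, 30, Helix, 8, rd, C), (8, 37, 30, Helix, 8, rd, F), (8, 37, 30, Nova, 3, rd, C), (8, 37, 30, Nova, 3, rd, F), (8, 38, 32, Echo, 3, rd, C), (8, 38, 32, Echo, 3, rd, F), (8, 38, 32, Helix, 8, rd, C), (8, 38, 32, Helix, 8, rd, F), (8, 38, 32, Nova, 3, rd, C), (8, 38, 32, Nova, 3, rd, F)}.
π[grade, title, credits]: project onto (grade, title, credits) (12 duplicate(s) eliminated) → {(C, Echo, 3), (C, Helix, 8), (C, Nova, 3), (F, Echo, 3), (F, Helix, 8), (F, Nova, 3)}

{(C, Echo, 3), (C, Helix, 8), (C, Nova, 3), (F, Echo, 3), (F, Helix, 8), (F, Nova, 3)}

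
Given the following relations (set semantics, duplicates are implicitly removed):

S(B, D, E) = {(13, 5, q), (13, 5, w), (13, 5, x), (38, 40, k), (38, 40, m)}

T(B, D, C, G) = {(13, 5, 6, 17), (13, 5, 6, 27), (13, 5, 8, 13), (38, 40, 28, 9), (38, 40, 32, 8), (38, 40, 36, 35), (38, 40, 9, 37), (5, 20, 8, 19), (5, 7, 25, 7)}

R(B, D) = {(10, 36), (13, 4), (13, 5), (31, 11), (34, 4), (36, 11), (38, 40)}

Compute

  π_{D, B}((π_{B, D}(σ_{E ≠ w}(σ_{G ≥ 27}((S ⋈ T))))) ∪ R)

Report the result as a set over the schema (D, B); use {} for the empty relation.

Joining S and T on B, D yields {(13, 5, q, 6, 17), (13, 5, q, 6, 27), (13, 5, q, 8, 13), (13, 5, w, 6, 17), (13, 5, w, 6, 27), (13, 5, w, 8, 13), (13, 5, x, 6, 17), (13, 5, x, 6, 27), (13, 5, x, 8, 13), (38, 40, k, 28, 9), (38, 40, k, 32, 8), (38, 40, k, 36, 35), (38, 40, k, 9, 37), (38, 40, m, 28, 9), (38, 40, m, 32, 8), (38, 40, m, 36, 35), (38, 40, m, 9, 37)}.
σ[G ≥ 27]: keep tuples satisfying G ≥ 27 → {(13, 5, q, 6, 27), (13, 5, w, 6, 27), (13, 5, x, 6, 27), (38, 40, k, 36, 35), (38, 40, k, 9, 37), (38, 40, m, 36, 35), (38, 40, m, 9, 37)}
σ[E ≠ w]: keep tuples satisfying E ≠ w → {(13, 5, q, 6, 27), (13, 5, x, 6, 27), (38, 40, k, 36, 35), (38, 40, k, 9, 37), (38, 40, m, 36, 35), (38, 40, m, 9, 37)}
π[B, D]: project onto (B, D) (4 duplicate(s) eliminated) → {(13, 5), (38, 40)}
Set union of the two operands is {(10, 36), (13, 4), (13, 5), (31, 11), (34, 4), (36, 11), (38, 40)}.
π[D, B]: project onto (D, B) → {(11, 31), (11, 36), (36, 10), (4, 13), (4, 34), (40, 38), (5, 13)}

{(11, 31), (11, 36), (36, 10), (4, 13), (4, 34), (40, 38), (5, 13)}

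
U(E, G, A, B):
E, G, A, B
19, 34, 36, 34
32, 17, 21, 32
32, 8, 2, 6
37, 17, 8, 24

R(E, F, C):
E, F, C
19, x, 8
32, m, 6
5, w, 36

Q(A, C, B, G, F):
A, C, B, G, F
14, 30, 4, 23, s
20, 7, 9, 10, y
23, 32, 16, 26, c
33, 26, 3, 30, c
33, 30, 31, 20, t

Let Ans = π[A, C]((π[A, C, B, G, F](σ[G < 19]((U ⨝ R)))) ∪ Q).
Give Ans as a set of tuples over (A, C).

U ⋈ R (natural join on E): {(19, 34, 36, 34, x, 8), (32, 17, 21, 32, m, 6), (32, 8, 2, 6, m, 6)}
Selection G < 19: {(32, 17, 21, 32, m, 6), (32, 8, 2, 6, m, 6)}
Keep only column(s) A, C, B, G, F: {(2, 6, 6, 8, m), (21, 6, 32, 17, m)}
Set union of the two operands is {(14, 30, 4, 23, s), (2, 6, 6, 8, m), (20, 7, 9, 10, y), (21, 6, 32, 17, m), (23, 32, 16, 26, c), (33, 26, 3, 30, c), (33, 30, 31, 20, t)}.
Keep only column(s) A, C: {(14, 30), (2, 6), (20, 7), (21, 6), (23, 32), (33, 26), (33, 30)}

{(14, 30), (2, 6), (20, 7), (21, 6), (23, 32), (33, 26), (33, 30)}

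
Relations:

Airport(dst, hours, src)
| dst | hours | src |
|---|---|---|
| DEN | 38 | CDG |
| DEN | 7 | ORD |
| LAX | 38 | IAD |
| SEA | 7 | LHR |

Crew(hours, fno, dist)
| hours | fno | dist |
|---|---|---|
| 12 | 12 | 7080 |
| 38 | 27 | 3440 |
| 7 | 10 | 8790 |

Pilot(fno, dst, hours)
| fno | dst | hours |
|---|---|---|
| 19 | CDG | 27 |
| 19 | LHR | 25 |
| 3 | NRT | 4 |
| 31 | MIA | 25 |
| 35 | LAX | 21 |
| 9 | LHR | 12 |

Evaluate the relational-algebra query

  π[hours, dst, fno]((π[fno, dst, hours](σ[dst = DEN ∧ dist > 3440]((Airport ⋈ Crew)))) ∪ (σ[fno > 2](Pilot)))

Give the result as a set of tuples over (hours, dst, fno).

Airport ⋈ Crew (natural join on hours): {(DEN, 38, CDG, 27, 3440), (DEN, 7, ORD, 10, 8790), (LAX, 38, IAD, 27, 3440), (SEA, 7, LHR, 10, 8790)}
σ[dst = DEN ∧ dist > 3440]: keep tuples satisfying dst = DEN ∧ dist > 3440 → {(DEN, 7, ORD, 10, 8790)}
π[fno, dst, hours]: project onto (fno, dst, hours) → {(10, DEN, 7)}
σ[fno > 2]: keep tuples satisfying fno > 2 → {(19, CDG, 27), (19, LHR, 25), (3, NRT, 4), (31, MIA, 25), (35, LAX, 21), (9, LHR, 12)}
Taking the union: {(10, DEN, 7), (19, CDG, 27), (19, LHR, 25), (3, NRT, 4), (31, MIA, 25), (35, LAX, 21), (9, LHR, 12)}
π[hours, dst, fno]: project onto (hours, dst, fno) → {(12, LHR, 9), (21, LAX, 35), (25, LHR, 19), (25, MIA, 31), (27, CDG, 19), (4, NRT, 3), (7, DEN, 10)}

{(12, LHR, 9), (21, LAX, 35), (25, LHR, 19), (25, MIA, 31), (27, CDG, 19), (4, NRT, 3), (7, DEN, 10)}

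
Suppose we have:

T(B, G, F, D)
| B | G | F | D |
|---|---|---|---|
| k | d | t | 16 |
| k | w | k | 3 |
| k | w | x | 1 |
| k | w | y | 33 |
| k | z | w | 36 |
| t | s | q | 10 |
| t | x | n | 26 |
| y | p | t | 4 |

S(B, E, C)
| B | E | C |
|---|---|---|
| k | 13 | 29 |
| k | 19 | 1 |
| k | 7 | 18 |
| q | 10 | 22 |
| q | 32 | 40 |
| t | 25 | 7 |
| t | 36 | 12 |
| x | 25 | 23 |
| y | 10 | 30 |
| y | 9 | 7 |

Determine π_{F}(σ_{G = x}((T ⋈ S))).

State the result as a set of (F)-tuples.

Joining T and S on B yields {(k, d, t, 16, 13, 29), (k, d, t, 16, 19, 1), (k, d, t, 16, 7, 18), (k, w, k, 3, 13, 29), (k, w, k, 3, 19, 1), (k, w, k, 3, 7, 18), (k, w, x, 1, 13, 29), (k, w, x, 1, 19, 1), (k, w, x, 1, 7, 18), (k, w, y, 33, 13, 29), (k, w, y, 33, 19, 1), (k, w, y, 33, 7, 18), (k, z, w, 36, 13, 29), (k, z, w, 36, 19, 1), (k, z, w, 36, 7, 18), (t, s, q, 10, 25, 7), (t, s, q, 10, 36, 12), (t, x, n, 26, 25, 7), (t, x, n, 26, 36, 12), (y, p, t, 4, 10, 30), (y, p, t, 4, 9, 7)}.
Filtering on G = x leaves {(t, x, n, 26, 25, 7), (t, x, n, 26, 36, 12)}.
π_{F} gives {n} (1 duplicate(s) eliminated).

{n}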